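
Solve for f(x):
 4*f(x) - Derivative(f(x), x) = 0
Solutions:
 f(x) = C1*exp(4*x)


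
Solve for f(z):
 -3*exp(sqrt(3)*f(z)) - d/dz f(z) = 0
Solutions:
 f(z) = sqrt(3)*(2*log(1/(C1 + 3*z)) - log(3))/6


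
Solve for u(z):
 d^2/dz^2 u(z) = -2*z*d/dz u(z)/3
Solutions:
 u(z) = C1 + C2*erf(sqrt(3)*z/3)


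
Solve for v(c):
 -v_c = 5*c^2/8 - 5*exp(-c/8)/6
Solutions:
 v(c) = C1 - 5*c^3/24 - 20*exp(-c/8)/3


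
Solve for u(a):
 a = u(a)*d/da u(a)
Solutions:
 u(a) = -sqrt(C1 + a^2)
 u(a) = sqrt(C1 + a^2)


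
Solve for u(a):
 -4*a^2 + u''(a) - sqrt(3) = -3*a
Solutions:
 u(a) = C1 + C2*a + a^4/3 - a^3/2 + sqrt(3)*a^2/2


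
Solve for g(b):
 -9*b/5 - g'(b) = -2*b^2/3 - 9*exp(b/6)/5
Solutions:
 g(b) = C1 + 2*b^3/9 - 9*b^2/10 + 54*exp(b/6)/5


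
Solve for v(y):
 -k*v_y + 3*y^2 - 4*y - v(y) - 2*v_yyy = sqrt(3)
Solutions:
 v(y) = C1*exp(y*(2*k/((-6^(1/3) + 2^(1/3)*3^(5/6)*I)*(sqrt(3)*sqrt(2*k^3 + 27) + 9)^(1/3)) + 6^(1/3)*(sqrt(3)*sqrt(2*k^3 + 27) + 9)^(1/3)/12 - 2^(1/3)*3^(5/6)*I*(sqrt(3)*sqrt(2*k^3 + 27) + 9)^(1/3)/12)) + C2*exp(y*(-2*k/((6^(1/3) + 2^(1/3)*3^(5/6)*I)*(sqrt(3)*sqrt(2*k^3 + 27) + 9)^(1/3)) + 6^(1/3)*(sqrt(3)*sqrt(2*k^3 + 27) + 9)^(1/3)/12 + 2^(1/3)*3^(5/6)*I*(sqrt(3)*sqrt(2*k^3 + 27) + 9)^(1/3)/12)) + C3*exp(6^(1/3)*y*(6^(1/3)*k/(sqrt(3)*sqrt(2*k^3 + 27) + 9)^(1/3) - (sqrt(3)*sqrt(2*k^3 + 27) + 9)^(1/3))/6) + 6*k^2 - 6*k*y + 4*k + 3*y^2 - 4*y - sqrt(3)


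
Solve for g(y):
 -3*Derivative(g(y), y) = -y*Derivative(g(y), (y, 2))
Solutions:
 g(y) = C1 + C2*y^4


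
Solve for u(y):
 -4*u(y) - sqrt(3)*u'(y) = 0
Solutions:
 u(y) = C1*exp(-4*sqrt(3)*y/3)


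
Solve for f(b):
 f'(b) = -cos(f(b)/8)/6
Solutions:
 b/6 - 4*log(sin(f(b)/8) - 1) + 4*log(sin(f(b)/8) + 1) = C1


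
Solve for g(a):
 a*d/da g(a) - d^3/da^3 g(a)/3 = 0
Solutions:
 g(a) = C1 + Integral(C2*airyai(3^(1/3)*a) + C3*airybi(3^(1/3)*a), a)


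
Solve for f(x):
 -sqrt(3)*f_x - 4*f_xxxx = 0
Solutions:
 f(x) = C1 + C4*exp(-2^(1/3)*3^(1/6)*x/2) + (C2*sin(2^(1/3)*3^(2/3)*x/4) + C3*cos(2^(1/3)*3^(2/3)*x/4))*exp(2^(1/3)*3^(1/6)*x/4)


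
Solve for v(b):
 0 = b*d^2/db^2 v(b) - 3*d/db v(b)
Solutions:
 v(b) = C1 + C2*b^4


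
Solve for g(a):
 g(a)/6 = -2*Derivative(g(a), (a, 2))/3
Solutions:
 g(a) = C1*sin(a/2) + C2*cos(a/2)


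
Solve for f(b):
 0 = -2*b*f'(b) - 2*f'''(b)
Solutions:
 f(b) = C1 + Integral(C2*airyai(-b) + C3*airybi(-b), b)


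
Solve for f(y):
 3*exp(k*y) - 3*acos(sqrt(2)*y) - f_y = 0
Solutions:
 f(y) = C1 - 3*y*acos(sqrt(2)*y) + 3*sqrt(2)*sqrt(1 - 2*y^2)/2 + 3*Piecewise((exp(k*y)/k, Ne(k, 0)), (y, True))


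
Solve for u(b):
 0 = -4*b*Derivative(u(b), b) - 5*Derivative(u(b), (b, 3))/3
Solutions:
 u(b) = C1 + Integral(C2*airyai(-12^(1/3)*5^(2/3)*b/5) + C3*airybi(-12^(1/3)*5^(2/3)*b/5), b)


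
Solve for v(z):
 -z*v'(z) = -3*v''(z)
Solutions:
 v(z) = C1 + C2*erfi(sqrt(6)*z/6)


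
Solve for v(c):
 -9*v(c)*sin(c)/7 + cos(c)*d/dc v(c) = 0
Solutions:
 v(c) = C1/cos(c)^(9/7)


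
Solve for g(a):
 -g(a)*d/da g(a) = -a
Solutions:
 g(a) = -sqrt(C1 + a^2)
 g(a) = sqrt(C1 + a^2)


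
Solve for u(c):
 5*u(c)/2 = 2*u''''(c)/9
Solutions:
 u(c) = C1*exp(-5^(1/4)*sqrt(6)*c/2) + C2*exp(5^(1/4)*sqrt(6)*c/2) + C3*sin(5^(1/4)*sqrt(6)*c/2) + C4*cos(5^(1/4)*sqrt(6)*c/2)


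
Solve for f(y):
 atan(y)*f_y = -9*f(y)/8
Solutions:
 f(y) = C1*exp(-9*Integral(1/atan(y), y)/8)


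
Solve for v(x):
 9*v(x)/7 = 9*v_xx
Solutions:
 v(x) = C1*exp(-sqrt(7)*x/7) + C2*exp(sqrt(7)*x/7)


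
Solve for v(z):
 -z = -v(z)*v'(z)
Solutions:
 v(z) = -sqrt(C1 + z^2)
 v(z) = sqrt(C1 + z^2)


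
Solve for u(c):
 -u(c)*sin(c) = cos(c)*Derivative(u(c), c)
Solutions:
 u(c) = C1*cos(c)


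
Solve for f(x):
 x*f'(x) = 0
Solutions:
 f(x) = C1


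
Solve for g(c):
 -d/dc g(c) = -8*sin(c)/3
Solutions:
 g(c) = C1 - 8*cos(c)/3


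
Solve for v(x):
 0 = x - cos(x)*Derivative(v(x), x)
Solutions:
 v(x) = C1 + Integral(x/cos(x), x)


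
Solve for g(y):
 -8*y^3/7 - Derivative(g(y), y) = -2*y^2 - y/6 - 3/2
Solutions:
 g(y) = C1 - 2*y^4/7 + 2*y^3/3 + y^2/12 + 3*y/2


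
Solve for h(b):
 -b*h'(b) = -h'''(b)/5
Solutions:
 h(b) = C1 + Integral(C2*airyai(5^(1/3)*b) + C3*airybi(5^(1/3)*b), b)


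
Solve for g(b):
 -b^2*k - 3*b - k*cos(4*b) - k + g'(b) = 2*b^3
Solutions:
 g(b) = C1 + b^4/2 + b^3*k/3 + 3*b^2/2 + b*k + k*sin(4*b)/4


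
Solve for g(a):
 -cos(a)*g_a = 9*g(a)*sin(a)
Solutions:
 g(a) = C1*cos(a)^9


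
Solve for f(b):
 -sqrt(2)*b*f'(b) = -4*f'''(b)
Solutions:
 f(b) = C1 + Integral(C2*airyai(sqrt(2)*b/2) + C3*airybi(sqrt(2)*b/2), b)


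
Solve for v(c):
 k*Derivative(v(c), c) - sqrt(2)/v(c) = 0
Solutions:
 v(c) = -sqrt(C1 + 2*sqrt(2)*c/k)
 v(c) = sqrt(C1 + 2*sqrt(2)*c/k)


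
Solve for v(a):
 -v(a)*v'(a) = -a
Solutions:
 v(a) = -sqrt(C1 + a^2)
 v(a) = sqrt(C1 + a^2)


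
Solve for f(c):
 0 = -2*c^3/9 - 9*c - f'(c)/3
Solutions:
 f(c) = C1 - c^4/6 - 27*c^2/2


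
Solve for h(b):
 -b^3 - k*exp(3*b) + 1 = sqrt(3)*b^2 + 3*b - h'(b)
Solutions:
 h(b) = C1 + b^4/4 + sqrt(3)*b^3/3 + 3*b^2/2 - b + k*exp(3*b)/3


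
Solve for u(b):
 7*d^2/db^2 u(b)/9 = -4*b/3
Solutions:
 u(b) = C1 + C2*b - 2*b^3/7


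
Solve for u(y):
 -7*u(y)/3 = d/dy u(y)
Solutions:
 u(y) = C1*exp(-7*y/3)


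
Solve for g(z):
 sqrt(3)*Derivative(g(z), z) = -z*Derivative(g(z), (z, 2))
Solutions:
 g(z) = C1 + C2*z^(1 - sqrt(3))


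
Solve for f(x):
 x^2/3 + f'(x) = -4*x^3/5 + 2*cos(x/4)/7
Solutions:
 f(x) = C1 - x^4/5 - x^3/9 + 8*sin(x/4)/7


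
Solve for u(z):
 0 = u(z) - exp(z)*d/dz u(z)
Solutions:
 u(z) = C1*exp(-exp(-z))


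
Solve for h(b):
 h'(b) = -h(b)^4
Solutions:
 h(b) = (-3^(2/3) - 3*3^(1/6)*I)*(1/(C1 + b))^(1/3)/6
 h(b) = (-3^(2/3) + 3*3^(1/6)*I)*(1/(C1 + b))^(1/3)/6
 h(b) = (1/(C1 + 3*b))^(1/3)


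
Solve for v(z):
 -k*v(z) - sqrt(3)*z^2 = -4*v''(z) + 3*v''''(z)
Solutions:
 v(z) = C1*exp(-sqrt(3)*z*sqrt(2 - sqrt(4 - 3*k))/3) + C2*exp(sqrt(3)*z*sqrt(2 - sqrt(4 - 3*k))/3) + C3*exp(-sqrt(3)*z*sqrt(sqrt(4 - 3*k) + 2)/3) + C4*exp(sqrt(3)*z*sqrt(sqrt(4 - 3*k) + 2)/3) - sqrt(3)*z^2/k - 8*sqrt(3)/k^2


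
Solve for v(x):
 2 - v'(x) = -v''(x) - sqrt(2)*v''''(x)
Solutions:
 v(x) = C1 + C2*exp(-x*(-2*2^(1/6)*3^(2/3)/(9*sqrt(2) + sqrt(6)*sqrt(2*sqrt(2) + 27))^(1/3) + 6^(1/3)*(9*sqrt(2) + sqrt(6)*sqrt(2*sqrt(2) + 27))^(1/3))/12)*sin(x*(6*6^(1/6)/(9*sqrt(2) + sqrt(6)*sqrt(2*sqrt(2) + 27))^(1/3) + 2^(1/3)*3^(5/6)*(9*sqrt(2) + sqrt(6)*sqrt(2*sqrt(2) + 27))^(1/3))/12) + C3*exp(-x*(-2*2^(1/6)*3^(2/3)/(9*sqrt(2) + sqrt(6)*sqrt(2*sqrt(2) + 27))^(1/3) + 6^(1/3)*(9*sqrt(2) + sqrt(6)*sqrt(2*sqrt(2) + 27))^(1/3))/12)*cos(x*(6*6^(1/6)/(9*sqrt(2) + sqrt(6)*sqrt(2*sqrt(2) + 27))^(1/3) + 2^(1/3)*3^(5/6)*(9*sqrt(2) + sqrt(6)*sqrt(2*sqrt(2) + 27))^(1/3))/12) + C4*exp(x*(-2*2^(1/6)*3^(2/3)/(9*sqrt(2) + sqrt(6)*sqrt(2*sqrt(2) + 27))^(1/3) + 6^(1/3)*(9*sqrt(2) + sqrt(6)*sqrt(2*sqrt(2) + 27))^(1/3))/6) + 2*x


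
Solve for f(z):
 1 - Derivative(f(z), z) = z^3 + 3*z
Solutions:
 f(z) = C1 - z^4/4 - 3*z^2/2 + z


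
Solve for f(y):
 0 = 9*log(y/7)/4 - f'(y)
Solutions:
 f(y) = C1 + 9*y*log(y)/4 - 9*y*log(7)/4 - 9*y/4


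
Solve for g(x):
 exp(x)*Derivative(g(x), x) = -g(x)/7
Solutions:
 g(x) = C1*exp(exp(-x)/7)


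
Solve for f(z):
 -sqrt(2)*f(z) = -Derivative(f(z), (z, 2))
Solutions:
 f(z) = C1*exp(-2^(1/4)*z) + C2*exp(2^(1/4)*z)


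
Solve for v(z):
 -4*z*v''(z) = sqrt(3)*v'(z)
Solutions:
 v(z) = C1 + C2*z^(1 - sqrt(3)/4)


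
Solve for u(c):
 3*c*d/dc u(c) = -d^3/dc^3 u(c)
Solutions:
 u(c) = C1 + Integral(C2*airyai(-3^(1/3)*c) + C3*airybi(-3^(1/3)*c), c)


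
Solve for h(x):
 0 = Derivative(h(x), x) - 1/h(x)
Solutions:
 h(x) = -sqrt(C1 + 2*x)
 h(x) = sqrt(C1 + 2*x)


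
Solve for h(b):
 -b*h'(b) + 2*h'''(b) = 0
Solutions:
 h(b) = C1 + Integral(C2*airyai(2^(2/3)*b/2) + C3*airybi(2^(2/3)*b/2), b)


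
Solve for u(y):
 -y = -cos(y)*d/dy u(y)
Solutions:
 u(y) = C1 + Integral(y/cos(y), y)


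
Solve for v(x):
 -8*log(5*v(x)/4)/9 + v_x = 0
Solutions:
 9*Integral(1/(-log(_y) - log(5) + 2*log(2)), (_y, v(x)))/8 = C1 - x


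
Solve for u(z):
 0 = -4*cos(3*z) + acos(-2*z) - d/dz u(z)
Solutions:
 u(z) = C1 + z*acos(-2*z) + sqrt(1 - 4*z^2)/2 - 4*sin(3*z)/3


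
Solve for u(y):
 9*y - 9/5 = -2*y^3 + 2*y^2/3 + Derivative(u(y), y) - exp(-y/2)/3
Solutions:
 u(y) = C1 + y^4/2 - 2*y^3/9 + 9*y^2/2 - 9*y/5 - 2*exp(-y/2)/3


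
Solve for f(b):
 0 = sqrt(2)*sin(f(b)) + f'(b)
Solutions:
 f(b) = -acos((-C1 - exp(2*sqrt(2)*b))/(C1 - exp(2*sqrt(2)*b))) + 2*pi
 f(b) = acos((-C1 - exp(2*sqrt(2)*b))/(C1 - exp(2*sqrt(2)*b)))


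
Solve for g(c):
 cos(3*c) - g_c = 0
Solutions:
 g(c) = C1 + sin(3*c)/3


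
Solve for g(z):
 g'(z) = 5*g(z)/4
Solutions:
 g(z) = C1*exp(5*z/4)


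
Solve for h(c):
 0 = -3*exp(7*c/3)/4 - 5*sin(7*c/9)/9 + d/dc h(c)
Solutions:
 h(c) = C1 + 9*exp(7*c/3)/28 - 5*cos(7*c/9)/7


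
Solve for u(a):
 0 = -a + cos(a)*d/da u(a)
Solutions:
 u(a) = C1 + Integral(a/cos(a), a)


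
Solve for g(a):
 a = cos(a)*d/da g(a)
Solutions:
 g(a) = C1 + Integral(a/cos(a), a)


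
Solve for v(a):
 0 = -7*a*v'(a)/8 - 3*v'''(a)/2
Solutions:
 v(a) = C1 + Integral(C2*airyai(-126^(1/3)*a/6) + C3*airybi(-126^(1/3)*a/6), a)


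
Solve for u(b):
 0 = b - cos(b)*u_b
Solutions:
 u(b) = C1 + Integral(b/cos(b), b)


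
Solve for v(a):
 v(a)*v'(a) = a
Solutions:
 v(a) = -sqrt(C1 + a^2)
 v(a) = sqrt(C1 + a^2)


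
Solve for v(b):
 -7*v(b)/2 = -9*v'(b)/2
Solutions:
 v(b) = C1*exp(7*b/9)


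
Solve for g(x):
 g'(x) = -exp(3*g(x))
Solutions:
 g(x) = log((-3^(2/3) - 3*3^(1/6)*I)*(1/(C1 + x))^(1/3)/6)
 g(x) = log((-3^(2/3) + 3*3^(1/6)*I)*(1/(C1 + x))^(1/3)/6)
 g(x) = log(1/(C1 + 3*x))/3


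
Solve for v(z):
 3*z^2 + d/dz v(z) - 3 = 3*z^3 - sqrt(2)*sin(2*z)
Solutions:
 v(z) = C1 + 3*z^4/4 - z^3 + 3*z + sqrt(2)*cos(2*z)/2


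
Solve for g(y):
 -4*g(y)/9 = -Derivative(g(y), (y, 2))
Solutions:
 g(y) = C1*exp(-2*y/3) + C2*exp(2*y/3)


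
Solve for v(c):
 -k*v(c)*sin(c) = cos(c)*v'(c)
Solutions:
 v(c) = C1*exp(k*log(cos(c)))


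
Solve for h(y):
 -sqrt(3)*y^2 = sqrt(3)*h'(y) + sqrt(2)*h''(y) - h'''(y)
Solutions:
 h(y) = C1 + C2*exp(sqrt(2)*y*(1 - sqrt(1 + 2*sqrt(3)))/2) + C3*exp(sqrt(2)*y*(1 + sqrt(1 + 2*sqrt(3)))/2) - y^3/3 + sqrt(6)*y^2/3 - 4*y/3 - 2*sqrt(3)*y/3


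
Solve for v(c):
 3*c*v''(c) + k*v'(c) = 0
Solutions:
 v(c) = C1 + c^(1 - re(k)/3)*(C2*sin(log(c)*Abs(im(k))/3) + C3*cos(log(c)*im(k)/3))


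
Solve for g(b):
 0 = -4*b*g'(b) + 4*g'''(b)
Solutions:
 g(b) = C1 + Integral(C2*airyai(b) + C3*airybi(b), b)


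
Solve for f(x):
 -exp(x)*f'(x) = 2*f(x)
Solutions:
 f(x) = C1*exp(2*exp(-x))


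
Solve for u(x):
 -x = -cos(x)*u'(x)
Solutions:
 u(x) = C1 + Integral(x/cos(x), x)


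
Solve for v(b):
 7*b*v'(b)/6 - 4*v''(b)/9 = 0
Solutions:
 v(b) = C1 + C2*erfi(sqrt(21)*b/4)


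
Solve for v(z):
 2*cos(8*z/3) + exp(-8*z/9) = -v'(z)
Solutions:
 v(z) = C1 - 3*sin(8*z/3)/4 + 9*exp(-8*z/9)/8


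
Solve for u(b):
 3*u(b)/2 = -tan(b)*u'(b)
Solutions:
 u(b) = C1/sin(b)^(3/2)


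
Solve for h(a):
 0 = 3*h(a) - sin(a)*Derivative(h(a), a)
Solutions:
 h(a) = C1*(cos(a) - 1)^(3/2)/(cos(a) + 1)^(3/2)


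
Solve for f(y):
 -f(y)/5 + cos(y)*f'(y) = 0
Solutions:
 f(y) = C1*(sin(y) + 1)^(1/10)/(sin(y) - 1)^(1/10)


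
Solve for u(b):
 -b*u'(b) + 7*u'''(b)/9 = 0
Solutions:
 u(b) = C1 + Integral(C2*airyai(21^(2/3)*b/7) + C3*airybi(21^(2/3)*b/7), b)


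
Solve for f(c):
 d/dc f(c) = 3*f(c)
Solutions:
 f(c) = C1*exp(3*c)


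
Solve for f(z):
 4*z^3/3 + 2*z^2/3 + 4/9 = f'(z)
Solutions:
 f(z) = C1 + z^4/3 + 2*z^3/9 + 4*z/9


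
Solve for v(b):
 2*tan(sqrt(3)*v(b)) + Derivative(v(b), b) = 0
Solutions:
 v(b) = sqrt(3)*(pi - asin(C1*exp(-2*sqrt(3)*b)))/3
 v(b) = sqrt(3)*asin(C1*exp(-2*sqrt(3)*b))/3


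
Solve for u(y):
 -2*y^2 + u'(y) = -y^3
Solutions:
 u(y) = C1 - y^4/4 + 2*y^3/3


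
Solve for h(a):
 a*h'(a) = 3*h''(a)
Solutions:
 h(a) = C1 + C2*erfi(sqrt(6)*a/6)


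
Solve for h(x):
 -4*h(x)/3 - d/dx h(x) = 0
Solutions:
 h(x) = C1*exp(-4*x/3)


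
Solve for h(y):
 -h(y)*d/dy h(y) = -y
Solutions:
 h(y) = -sqrt(C1 + y^2)
 h(y) = sqrt(C1 + y^2)


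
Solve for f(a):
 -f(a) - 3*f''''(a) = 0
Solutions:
 f(a) = (C1*sin(sqrt(2)*3^(3/4)*a/6) + C2*cos(sqrt(2)*3^(3/4)*a/6))*exp(-sqrt(2)*3^(3/4)*a/6) + (C3*sin(sqrt(2)*3^(3/4)*a/6) + C4*cos(sqrt(2)*3^(3/4)*a/6))*exp(sqrt(2)*3^(3/4)*a/6)


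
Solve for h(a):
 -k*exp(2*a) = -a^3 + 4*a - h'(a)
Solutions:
 h(a) = C1 - a^4/4 + 2*a^2 + k*exp(2*a)/2


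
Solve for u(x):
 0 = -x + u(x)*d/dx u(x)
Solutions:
 u(x) = -sqrt(C1 + x^2)
 u(x) = sqrt(C1 + x^2)


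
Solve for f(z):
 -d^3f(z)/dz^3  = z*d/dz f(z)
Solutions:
 f(z) = C1 + Integral(C2*airyai(-z) + C3*airybi(-z), z)


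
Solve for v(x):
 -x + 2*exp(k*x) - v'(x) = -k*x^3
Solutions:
 v(x) = C1 + k*x^4/4 - x^2/2 + 2*exp(k*x)/k


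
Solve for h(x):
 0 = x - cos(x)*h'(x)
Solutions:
 h(x) = C1 + Integral(x/cos(x), x)


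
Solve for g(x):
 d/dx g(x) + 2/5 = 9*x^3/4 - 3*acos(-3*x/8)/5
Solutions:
 g(x) = C1 + 9*x^4/16 - 3*x*acos(-3*x/8)/5 - 2*x/5 - sqrt(64 - 9*x^2)/5


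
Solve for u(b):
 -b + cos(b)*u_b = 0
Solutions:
 u(b) = C1 + Integral(b/cos(b), b)


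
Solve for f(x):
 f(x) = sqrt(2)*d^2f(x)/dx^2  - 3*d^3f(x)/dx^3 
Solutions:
 f(x) = C1*exp(x*(4*2^(1/3)/(-4*sqrt(2) + sqrt(-32 + (243 - 4*sqrt(2))^2) + 243)^(1/3) + 4*sqrt(2) + 2^(2/3)*(-4*sqrt(2) + sqrt(-32 + (243 - 4*sqrt(2))^2) + 243)^(1/3))/36)*sin(2^(1/3)*sqrt(3)*x*(-2^(1/3)*(-4*sqrt(2) + 27*sqrt(-32/729 + (9 - 4*sqrt(2)/27)^2) + 243)^(1/3) + 4/(-4*sqrt(2) + 27*sqrt(-32/729 + (9 - 4*sqrt(2)/27)^2) + 243)^(1/3))/36) + C2*exp(x*(4*2^(1/3)/(-4*sqrt(2) + sqrt(-32 + (243 - 4*sqrt(2))^2) + 243)^(1/3) + 4*sqrt(2) + 2^(2/3)*(-4*sqrt(2) + sqrt(-32 + (243 - 4*sqrt(2))^2) + 243)^(1/3))/36)*cos(2^(1/3)*sqrt(3)*x*(-2^(1/3)*(-4*sqrt(2) + 27*sqrt(-32/729 + (9 - 4*sqrt(2)/27)^2) + 243)^(1/3) + 4/(-4*sqrt(2) + 27*sqrt(-32/729 + (9 - 4*sqrt(2)/27)^2) + 243)^(1/3))/36) + C3*exp(x*(-2^(2/3)*(-4*sqrt(2) + sqrt(-32 + (243 - 4*sqrt(2))^2) + 243)^(1/3) - 4*2^(1/3)/(-4*sqrt(2) + sqrt(-32 + (243 - 4*sqrt(2))^2) + 243)^(1/3) + 2*sqrt(2))/18)


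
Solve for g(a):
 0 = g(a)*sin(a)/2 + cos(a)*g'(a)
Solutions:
 g(a) = C1*sqrt(cos(a))


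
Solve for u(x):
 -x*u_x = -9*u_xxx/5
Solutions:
 u(x) = C1 + Integral(C2*airyai(15^(1/3)*x/3) + C3*airybi(15^(1/3)*x/3), x)


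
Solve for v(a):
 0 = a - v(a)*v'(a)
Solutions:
 v(a) = -sqrt(C1 + a^2)
 v(a) = sqrt(C1 + a^2)


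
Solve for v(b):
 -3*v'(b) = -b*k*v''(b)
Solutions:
 v(b) = C1 + b^(((re(k) + 3)*re(k) + im(k)^2)/(re(k)^2 + im(k)^2))*(C2*sin(3*log(b)*Abs(im(k))/(re(k)^2 + im(k)^2)) + C3*cos(3*log(b)*im(k)/(re(k)^2 + im(k)^2)))


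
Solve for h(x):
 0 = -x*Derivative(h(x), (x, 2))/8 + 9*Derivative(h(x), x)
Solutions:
 h(x) = C1 + C2*x^73


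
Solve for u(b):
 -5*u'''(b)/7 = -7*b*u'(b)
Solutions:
 u(b) = C1 + Integral(C2*airyai(35^(2/3)*b/5) + C3*airybi(35^(2/3)*b/5), b)


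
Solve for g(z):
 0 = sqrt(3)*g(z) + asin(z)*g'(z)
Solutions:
 g(z) = C1*exp(-sqrt(3)*Integral(1/asin(z), z))


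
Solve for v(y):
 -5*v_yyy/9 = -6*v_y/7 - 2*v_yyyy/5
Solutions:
 v(y) = C1 + C2*exp(y*(875*5^(2/3)*7^(1/3)/(486*sqrt(192446) + 214321)^(1/3) + 350 + 5^(1/3)*7^(2/3)*(486*sqrt(192446) + 214321)^(1/3))/756)*sin(sqrt(3)*35^(1/3)*y*(-7^(1/3)*(486*sqrt(192446) + 214321)^(1/3) + 875*5^(1/3)/(486*sqrt(192446) + 214321)^(1/3))/756) + C3*exp(y*(875*5^(2/3)*7^(1/3)/(486*sqrt(192446) + 214321)^(1/3) + 350 + 5^(1/3)*7^(2/3)*(486*sqrt(192446) + 214321)^(1/3))/756)*cos(sqrt(3)*35^(1/3)*y*(-7^(1/3)*(486*sqrt(192446) + 214321)^(1/3) + 875*5^(1/3)/(486*sqrt(192446) + 214321)^(1/3))/756) + C4*exp(y*(-5^(1/3)*7^(2/3)*(486*sqrt(192446) + 214321)^(1/3) - 875*5^(2/3)*7^(1/3)/(486*sqrt(192446) + 214321)^(1/3) + 175)/378)


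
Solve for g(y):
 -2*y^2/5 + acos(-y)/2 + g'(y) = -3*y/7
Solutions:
 g(y) = C1 + 2*y^3/15 - 3*y^2/14 - y*acos(-y)/2 - sqrt(1 - y^2)/2


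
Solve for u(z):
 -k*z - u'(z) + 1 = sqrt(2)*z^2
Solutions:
 u(z) = C1 - k*z^2/2 - sqrt(2)*z^3/3 + z


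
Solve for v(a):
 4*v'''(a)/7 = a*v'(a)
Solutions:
 v(a) = C1 + Integral(C2*airyai(14^(1/3)*a/2) + C3*airybi(14^(1/3)*a/2), a)


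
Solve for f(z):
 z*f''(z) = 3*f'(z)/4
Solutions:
 f(z) = C1 + C2*z^(7/4)


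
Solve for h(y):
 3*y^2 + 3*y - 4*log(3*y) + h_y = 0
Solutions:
 h(y) = C1 - y^3 - 3*y^2/2 + 4*y*log(y) - 4*y + y*log(81)


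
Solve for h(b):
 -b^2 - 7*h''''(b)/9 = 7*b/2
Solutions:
 h(b) = C1 + C2*b + C3*b^2 + C4*b^3 - b^6/280 - 3*b^5/80


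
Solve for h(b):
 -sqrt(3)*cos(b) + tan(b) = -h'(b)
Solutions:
 h(b) = C1 + log(cos(b)) + sqrt(3)*sin(b)


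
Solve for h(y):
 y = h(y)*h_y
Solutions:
 h(y) = -sqrt(C1 + y^2)
 h(y) = sqrt(C1 + y^2)


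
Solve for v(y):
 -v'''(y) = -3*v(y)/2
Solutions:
 v(y) = C3*exp(2^(2/3)*3^(1/3)*y/2) + (C1*sin(2^(2/3)*3^(5/6)*y/4) + C2*cos(2^(2/3)*3^(5/6)*y/4))*exp(-2^(2/3)*3^(1/3)*y/4)


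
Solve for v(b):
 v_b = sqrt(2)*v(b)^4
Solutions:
 v(b) = (-1/(C1 + 3*sqrt(2)*b))^(1/3)
 v(b) = (-1/(C1 + sqrt(2)*b))^(1/3)*(-3^(2/3) - 3*3^(1/6)*I)/6
 v(b) = (-1/(C1 + sqrt(2)*b))^(1/3)*(-3^(2/3) + 3*3^(1/6)*I)/6


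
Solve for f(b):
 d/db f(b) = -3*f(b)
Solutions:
 f(b) = C1*exp(-3*b)


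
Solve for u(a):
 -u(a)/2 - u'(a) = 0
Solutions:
 u(a) = C1*exp(-a/2)


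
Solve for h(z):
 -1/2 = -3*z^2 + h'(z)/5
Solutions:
 h(z) = C1 + 5*z^3 - 5*z/2


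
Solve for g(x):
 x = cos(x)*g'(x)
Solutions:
 g(x) = C1 + Integral(x/cos(x), x)


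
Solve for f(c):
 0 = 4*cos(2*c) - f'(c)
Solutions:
 f(c) = C1 + 2*sin(2*c)


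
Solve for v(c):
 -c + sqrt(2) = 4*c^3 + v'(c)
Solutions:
 v(c) = C1 - c^4 - c^2/2 + sqrt(2)*c


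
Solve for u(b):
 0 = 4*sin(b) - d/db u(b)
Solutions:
 u(b) = C1 - 4*cos(b)


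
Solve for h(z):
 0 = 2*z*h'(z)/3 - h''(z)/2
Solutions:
 h(z) = C1 + C2*erfi(sqrt(6)*z/3)


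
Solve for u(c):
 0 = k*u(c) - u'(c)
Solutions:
 u(c) = C1*exp(c*k)


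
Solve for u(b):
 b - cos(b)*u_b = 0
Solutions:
 u(b) = C1 + Integral(b/cos(b), b)


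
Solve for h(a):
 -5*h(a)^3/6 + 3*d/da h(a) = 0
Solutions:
 h(a) = -3*sqrt(-1/(C1 + 5*a))
 h(a) = 3*sqrt(-1/(C1 + 5*a))


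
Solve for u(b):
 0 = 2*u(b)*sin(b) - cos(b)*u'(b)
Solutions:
 u(b) = C1/cos(b)^2


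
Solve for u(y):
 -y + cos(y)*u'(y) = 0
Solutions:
 u(y) = C1 + Integral(y/cos(y), y)


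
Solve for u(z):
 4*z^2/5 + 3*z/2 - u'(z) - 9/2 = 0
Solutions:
 u(z) = C1 + 4*z^3/15 + 3*z^2/4 - 9*z/2


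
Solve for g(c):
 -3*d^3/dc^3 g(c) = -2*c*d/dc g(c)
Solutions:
 g(c) = C1 + Integral(C2*airyai(2^(1/3)*3^(2/3)*c/3) + C3*airybi(2^(1/3)*3^(2/3)*c/3), c)


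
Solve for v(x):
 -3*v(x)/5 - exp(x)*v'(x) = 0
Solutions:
 v(x) = C1*exp(3*exp(-x)/5)


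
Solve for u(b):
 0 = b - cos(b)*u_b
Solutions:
 u(b) = C1 + Integral(b/cos(b), b)


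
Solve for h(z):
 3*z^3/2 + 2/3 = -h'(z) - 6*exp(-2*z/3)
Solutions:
 h(z) = C1 - 3*z^4/8 - 2*z/3 + 9*exp(-2*z/3)


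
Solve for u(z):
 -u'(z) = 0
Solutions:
 u(z) = C1


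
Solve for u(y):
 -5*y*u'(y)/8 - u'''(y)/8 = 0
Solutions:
 u(y) = C1 + Integral(C2*airyai(-5^(1/3)*y) + C3*airybi(-5^(1/3)*y), y)


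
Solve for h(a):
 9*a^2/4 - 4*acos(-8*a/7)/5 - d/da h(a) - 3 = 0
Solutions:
 h(a) = C1 + 3*a^3/4 - 4*a*acos(-8*a/7)/5 - 3*a - sqrt(49 - 64*a^2)/10


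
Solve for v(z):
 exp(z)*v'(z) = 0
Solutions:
 v(z) = C1


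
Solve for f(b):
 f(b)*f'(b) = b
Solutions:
 f(b) = -sqrt(C1 + b^2)
 f(b) = sqrt(C1 + b^2)


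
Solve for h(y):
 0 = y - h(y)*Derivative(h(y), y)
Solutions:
 h(y) = -sqrt(C1 + y^2)
 h(y) = sqrt(C1 + y^2)


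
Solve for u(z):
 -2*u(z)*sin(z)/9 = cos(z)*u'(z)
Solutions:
 u(z) = C1*cos(z)^(2/9)


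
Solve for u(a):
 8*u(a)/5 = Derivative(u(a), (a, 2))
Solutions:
 u(a) = C1*exp(-2*sqrt(10)*a/5) + C2*exp(2*sqrt(10)*a/5)


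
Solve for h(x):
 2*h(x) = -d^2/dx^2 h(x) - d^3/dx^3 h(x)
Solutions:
 h(x) = C1*exp(x*(-2 + (3*sqrt(87) + 28)^(-1/3) + (3*sqrt(87) + 28)^(1/3))/6)*sin(sqrt(3)*x*(-(3*sqrt(87) + 28)^(1/3) + (3*sqrt(87) + 28)^(-1/3))/6) + C2*exp(x*(-2 + (3*sqrt(87) + 28)^(-1/3) + (3*sqrt(87) + 28)^(1/3))/6)*cos(sqrt(3)*x*(-(3*sqrt(87) + 28)^(1/3) + (3*sqrt(87) + 28)^(-1/3))/6) + C3*exp(-x*((3*sqrt(87) + 28)^(-1/3) + 1 + (3*sqrt(87) + 28)^(1/3))/3)


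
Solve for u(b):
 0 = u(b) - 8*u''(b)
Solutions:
 u(b) = C1*exp(-sqrt(2)*b/4) + C2*exp(sqrt(2)*b/4)


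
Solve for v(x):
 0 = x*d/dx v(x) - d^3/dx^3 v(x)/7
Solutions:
 v(x) = C1 + Integral(C2*airyai(7^(1/3)*x) + C3*airybi(7^(1/3)*x), x)


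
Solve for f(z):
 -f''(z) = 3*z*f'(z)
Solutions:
 f(z) = C1 + C2*erf(sqrt(6)*z/2)


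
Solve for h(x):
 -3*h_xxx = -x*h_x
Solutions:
 h(x) = C1 + Integral(C2*airyai(3^(2/3)*x/3) + C3*airybi(3^(2/3)*x/3), x)


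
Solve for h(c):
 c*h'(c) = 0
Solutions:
 h(c) = C1


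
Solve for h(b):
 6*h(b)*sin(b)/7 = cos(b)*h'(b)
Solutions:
 h(b) = C1/cos(b)^(6/7)


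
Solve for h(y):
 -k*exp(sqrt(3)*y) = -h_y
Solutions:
 h(y) = C1 + sqrt(3)*k*exp(sqrt(3)*y)/3


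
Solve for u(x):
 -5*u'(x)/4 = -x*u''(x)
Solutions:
 u(x) = C1 + C2*x^(9/4)


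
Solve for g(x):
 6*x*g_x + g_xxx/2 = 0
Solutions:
 g(x) = C1 + Integral(C2*airyai(-12^(1/3)*x) + C3*airybi(-12^(1/3)*x), x)


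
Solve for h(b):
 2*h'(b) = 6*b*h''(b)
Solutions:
 h(b) = C1 + C2*b^(4/3)


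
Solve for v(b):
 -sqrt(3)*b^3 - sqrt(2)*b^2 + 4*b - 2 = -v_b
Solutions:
 v(b) = C1 + sqrt(3)*b^4/4 + sqrt(2)*b^3/3 - 2*b^2 + 2*b


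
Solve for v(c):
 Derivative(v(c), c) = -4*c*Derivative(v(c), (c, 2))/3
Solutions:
 v(c) = C1 + C2*c^(1/4)


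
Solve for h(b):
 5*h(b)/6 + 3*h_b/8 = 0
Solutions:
 h(b) = C1*exp(-20*b/9)


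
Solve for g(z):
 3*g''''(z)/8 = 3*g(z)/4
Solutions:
 g(z) = C1*exp(-2^(1/4)*z) + C2*exp(2^(1/4)*z) + C3*sin(2^(1/4)*z) + C4*cos(2^(1/4)*z)


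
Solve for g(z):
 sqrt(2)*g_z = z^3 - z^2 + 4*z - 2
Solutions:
 g(z) = C1 + sqrt(2)*z^4/8 - sqrt(2)*z^3/6 + sqrt(2)*z^2 - sqrt(2)*z


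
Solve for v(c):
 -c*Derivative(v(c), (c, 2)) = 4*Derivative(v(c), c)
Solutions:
 v(c) = C1 + C2/c^3


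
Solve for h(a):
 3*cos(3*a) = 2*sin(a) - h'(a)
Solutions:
 h(a) = C1 - sin(3*a) - 2*cos(a)


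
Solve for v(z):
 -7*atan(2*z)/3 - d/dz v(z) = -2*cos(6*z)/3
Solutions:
 v(z) = C1 - 7*z*atan(2*z)/3 + 7*log(4*z^2 + 1)/12 + sin(6*z)/9


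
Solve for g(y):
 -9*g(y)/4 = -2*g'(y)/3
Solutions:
 g(y) = C1*exp(27*y/8)


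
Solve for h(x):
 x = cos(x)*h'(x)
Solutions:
 h(x) = C1 + Integral(x/cos(x), x)


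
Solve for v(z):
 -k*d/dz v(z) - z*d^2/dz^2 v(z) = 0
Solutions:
 v(z) = C1 + z^(1 - re(k))*(C2*sin(log(z)*Abs(im(k))) + C3*cos(log(z)*im(k)))


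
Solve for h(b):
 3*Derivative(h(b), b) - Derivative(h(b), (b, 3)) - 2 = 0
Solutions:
 h(b) = C1 + C2*exp(-sqrt(3)*b) + C3*exp(sqrt(3)*b) + 2*b/3


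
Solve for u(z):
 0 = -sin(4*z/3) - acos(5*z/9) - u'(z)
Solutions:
 u(z) = C1 - z*acos(5*z/9) + sqrt(81 - 25*z^2)/5 + 3*cos(4*z/3)/4


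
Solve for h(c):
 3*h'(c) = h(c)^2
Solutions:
 h(c) = -3/(C1 + c)


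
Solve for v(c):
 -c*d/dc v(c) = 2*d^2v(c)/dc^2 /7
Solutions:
 v(c) = C1 + C2*erf(sqrt(7)*c/2)


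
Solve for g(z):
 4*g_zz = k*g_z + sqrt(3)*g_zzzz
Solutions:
 g(z) = C1 + C2*exp(-z*(2^(2/3)*3^(1/6)*(9*k + sqrt(81*k^2 - 256*sqrt(3)))^(1/3) + 8*6^(1/3)/(9*k + sqrt(81*k^2 - 256*sqrt(3)))^(1/3))/6) + C3*exp(z*(2^(2/3)*3^(1/6)*(9*k + sqrt(81*k^2 - 256*sqrt(3)))^(1/3) - 6^(2/3)*I*(9*k + sqrt(81*k^2 - 256*sqrt(3)))^(1/3) - 64*sqrt(3)/((9*k + sqrt(81*k^2 - 256*sqrt(3)))^(1/3)*(-2^(2/3)*3^(1/6) + 6^(2/3)*I)))/12) + C4*exp(z*(2^(2/3)*3^(1/6)*(9*k + sqrt(81*k^2 - 256*sqrt(3)))^(1/3) + 6^(2/3)*I*(9*k + sqrt(81*k^2 - 256*sqrt(3)))^(1/3) + 64*sqrt(3)/((9*k + sqrt(81*k^2 - 256*sqrt(3)))^(1/3)*(2^(2/3)*3^(1/6) + 6^(2/3)*I)))/12)


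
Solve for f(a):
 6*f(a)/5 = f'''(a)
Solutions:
 f(a) = C3*exp(5^(2/3)*6^(1/3)*a/5) + (C1*sin(2^(1/3)*3^(5/6)*5^(2/3)*a/10) + C2*cos(2^(1/3)*3^(5/6)*5^(2/3)*a/10))*exp(-5^(2/3)*6^(1/3)*a/10)


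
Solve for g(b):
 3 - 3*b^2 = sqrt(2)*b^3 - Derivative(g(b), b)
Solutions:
 g(b) = C1 + sqrt(2)*b^4/4 + b^3 - 3*b


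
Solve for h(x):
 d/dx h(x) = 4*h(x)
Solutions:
 h(x) = C1*exp(4*x)


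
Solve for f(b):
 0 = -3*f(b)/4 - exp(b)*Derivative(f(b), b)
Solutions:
 f(b) = C1*exp(3*exp(-b)/4)


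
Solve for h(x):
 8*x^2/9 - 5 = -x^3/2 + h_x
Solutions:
 h(x) = C1 + x^4/8 + 8*x^3/27 - 5*x


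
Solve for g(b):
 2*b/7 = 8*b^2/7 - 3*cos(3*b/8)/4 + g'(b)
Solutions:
 g(b) = C1 - 8*b^3/21 + b^2/7 + 2*sin(3*b/8)


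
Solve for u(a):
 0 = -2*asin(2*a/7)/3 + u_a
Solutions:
 u(a) = C1 + 2*a*asin(2*a/7)/3 + sqrt(49 - 4*a^2)/3


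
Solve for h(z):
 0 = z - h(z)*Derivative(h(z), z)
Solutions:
 h(z) = -sqrt(C1 + z^2)
 h(z) = sqrt(C1 + z^2)


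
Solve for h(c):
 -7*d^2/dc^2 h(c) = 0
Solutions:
 h(c) = C1 + C2*c


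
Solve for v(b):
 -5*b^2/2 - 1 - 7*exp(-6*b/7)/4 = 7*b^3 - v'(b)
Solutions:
 v(b) = C1 + 7*b^4/4 + 5*b^3/6 + b - 49*exp(-6*b/7)/24


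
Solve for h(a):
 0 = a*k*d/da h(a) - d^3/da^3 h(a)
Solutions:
 h(a) = C1 + Integral(C2*airyai(a*k^(1/3)) + C3*airybi(a*k^(1/3)), a)


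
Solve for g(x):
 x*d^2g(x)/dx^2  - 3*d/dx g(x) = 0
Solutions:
 g(x) = C1 + C2*x^4


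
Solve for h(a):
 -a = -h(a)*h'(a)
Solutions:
 h(a) = -sqrt(C1 + a^2)
 h(a) = sqrt(C1 + a^2)


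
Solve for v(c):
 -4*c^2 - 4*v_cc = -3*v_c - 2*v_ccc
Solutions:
 v(c) = C1 + 4*c^3/9 + 16*c^2/9 + 80*c/27 + (C2*sin(sqrt(2)*c/2) + C3*cos(sqrt(2)*c/2))*exp(c)


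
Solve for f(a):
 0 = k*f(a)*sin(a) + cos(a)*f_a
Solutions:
 f(a) = C1*exp(k*log(cos(a)))


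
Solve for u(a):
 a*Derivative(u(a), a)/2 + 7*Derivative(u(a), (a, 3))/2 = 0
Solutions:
 u(a) = C1 + Integral(C2*airyai(-7^(2/3)*a/7) + C3*airybi(-7^(2/3)*a/7), a)


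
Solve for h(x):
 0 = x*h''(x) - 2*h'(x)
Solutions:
 h(x) = C1 + C2*x^3


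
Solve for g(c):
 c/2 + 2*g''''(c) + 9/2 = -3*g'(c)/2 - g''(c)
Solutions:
 g(c) = C1 + C2*exp(-3^(1/3)*c*(-(27 + sqrt(753))^(1/3) + 2*3^(1/3)/(27 + sqrt(753))^(1/3))/12)*sin(3^(1/6)*c*(6/(27 + sqrt(753))^(1/3) + 3^(2/3)*(27 + sqrt(753))^(1/3))/12) + C3*exp(-3^(1/3)*c*(-(27 + sqrt(753))^(1/3) + 2*3^(1/3)/(27 + sqrt(753))^(1/3))/12)*cos(3^(1/6)*c*(6/(27 + sqrt(753))^(1/3) + 3^(2/3)*(27 + sqrt(753))^(1/3))/12) + C4*exp(3^(1/3)*c*(-(27 + sqrt(753))^(1/3) + 2*3^(1/3)/(27 + sqrt(753))^(1/3))/6) - c^2/6 - 25*c/9


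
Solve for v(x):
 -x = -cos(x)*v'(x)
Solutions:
 v(x) = C1 + Integral(x/cos(x), x)


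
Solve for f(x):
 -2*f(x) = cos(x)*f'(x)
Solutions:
 f(x) = C1*(sin(x) - 1)/(sin(x) + 1)


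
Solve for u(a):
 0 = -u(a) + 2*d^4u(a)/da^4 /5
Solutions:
 u(a) = C1*exp(-2^(3/4)*5^(1/4)*a/2) + C2*exp(2^(3/4)*5^(1/4)*a/2) + C3*sin(2^(3/4)*5^(1/4)*a/2) + C4*cos(2^(3/4)*5^(1/4)*a/2)


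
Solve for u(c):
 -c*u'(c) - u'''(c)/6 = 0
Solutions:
 u(c) = C1 + Integral(C2*airyai(-6^(1/3)*c) + C3*airybi(-6^(1/3)*c), c)


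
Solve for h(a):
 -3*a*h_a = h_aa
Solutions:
 h(a) = C1 + C2*erf(sqrt(6)*a/2)


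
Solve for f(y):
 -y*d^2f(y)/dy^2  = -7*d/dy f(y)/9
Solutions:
 f(y) = C1 + C2*y^(16/9)


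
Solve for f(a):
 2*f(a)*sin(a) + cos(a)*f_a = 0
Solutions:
 f(a) = C1*cos(a)^2


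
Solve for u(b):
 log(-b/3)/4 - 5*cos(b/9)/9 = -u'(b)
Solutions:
 u(b) = C1 - b*log(-b)/4 + b/4 + b*log(3)/4 + 5*sin(b/9)


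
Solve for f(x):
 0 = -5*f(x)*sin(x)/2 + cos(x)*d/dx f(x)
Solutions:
 f(x) = C1/cos(x)^(5/2)


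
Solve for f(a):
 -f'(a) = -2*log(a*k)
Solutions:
 f(a) = C1 + 2*a*log(a*k) - 2*a


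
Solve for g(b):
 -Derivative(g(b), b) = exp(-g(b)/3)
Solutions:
 g(b) = 3*log(C1 - b/3)


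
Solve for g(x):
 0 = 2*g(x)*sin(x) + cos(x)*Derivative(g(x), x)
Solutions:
 g(x) = C1*cos(x)^2


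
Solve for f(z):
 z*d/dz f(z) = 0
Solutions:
 f(z) = C1


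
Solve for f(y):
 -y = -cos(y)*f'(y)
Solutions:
 f(y) = C1 + Integral(y/cos(y), y)


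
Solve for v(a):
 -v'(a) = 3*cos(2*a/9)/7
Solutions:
 v(a) = C1 - 27*sin(2*a/9)/14


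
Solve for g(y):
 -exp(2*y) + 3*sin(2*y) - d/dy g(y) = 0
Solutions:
 g(y) = C1 - exp(2*y)/2 - 3*cos(2*y)/2


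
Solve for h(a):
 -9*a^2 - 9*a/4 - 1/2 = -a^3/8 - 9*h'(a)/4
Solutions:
 h(a) = C1 - a^4/72 + 4*a^3/3 + a^2/2 + 2*a/9


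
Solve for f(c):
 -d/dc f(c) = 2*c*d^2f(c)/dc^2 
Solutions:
 f(c) = C1 + C2*sqrt(c)


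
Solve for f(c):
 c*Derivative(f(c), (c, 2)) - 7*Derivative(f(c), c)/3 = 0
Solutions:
 f(c) = C1 + C2*c^(10/3)


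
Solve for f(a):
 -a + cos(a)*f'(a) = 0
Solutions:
 f(a) = C1 + Integral(a/cos(a), a)


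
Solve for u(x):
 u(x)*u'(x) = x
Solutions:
 u(x) = -sqrt(C1 + x^2)
 u(x) = sqrt(C1 + x^2)


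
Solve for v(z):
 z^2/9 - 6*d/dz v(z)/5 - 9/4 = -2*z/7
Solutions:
 v(z) = C1 + 5*z^3/162 + 5*z^2/42 - 15*z/8


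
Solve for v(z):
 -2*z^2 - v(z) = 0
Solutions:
 v(z) = -2*z^2


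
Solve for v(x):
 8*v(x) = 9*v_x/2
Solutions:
 v(x) = C1*exp(16*x/9)


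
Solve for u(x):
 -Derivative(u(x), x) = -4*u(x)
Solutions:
 u(x) = C1*exp(4*x)


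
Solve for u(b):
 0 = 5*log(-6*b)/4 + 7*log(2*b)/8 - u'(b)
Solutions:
 u(b) = C1 + 17*b*log(b)/8 + b*(-17 + 7*log(2) + 10*log(6) + 10*I*pi)/8


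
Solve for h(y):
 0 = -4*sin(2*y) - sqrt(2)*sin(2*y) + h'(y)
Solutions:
 h(y) = C1 - 2*cos(2*y) - sqrt(2)*cos(2*y)/2


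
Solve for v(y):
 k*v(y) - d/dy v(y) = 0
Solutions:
 v(y) = C1*exp(k*y)


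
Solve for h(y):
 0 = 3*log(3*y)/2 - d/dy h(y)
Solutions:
 h(y) = C1 + 3*y*log(y)/2 - 3*y/2 + 3*y*log(3)/2


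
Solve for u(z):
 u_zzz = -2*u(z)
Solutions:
 u(z) = C3*exp(-2^(1/3)*z) + (C1*sin(2^(1/3)*sqrt(3)*z/2) + C2*cos(2^(1/3)*sqrt(3)*z/2))*exp(2^(1/3)*z/2)


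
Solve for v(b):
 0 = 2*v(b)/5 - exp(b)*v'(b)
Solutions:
 v(b) = C1*exp(-2*exp(-b)/5)


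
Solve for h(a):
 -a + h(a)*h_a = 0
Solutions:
 h(a) = -sqrt(C1 + a^2)
 h(a) = sqrt(C1 + a^2)


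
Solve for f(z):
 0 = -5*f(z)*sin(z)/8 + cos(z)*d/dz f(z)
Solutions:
 f(z) = C1/cos(z)^(5/8)


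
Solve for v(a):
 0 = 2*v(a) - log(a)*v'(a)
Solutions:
 v(a) = C1*exp(2*li(a))


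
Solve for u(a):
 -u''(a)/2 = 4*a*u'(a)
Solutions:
 u(a) = C1 + C2*erf(2*a)


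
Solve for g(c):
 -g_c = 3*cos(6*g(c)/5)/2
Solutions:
 3*c/2 - 5*log(sin(6*g(c)/5) - 1)/12 + 5*log(sin(6*g(c)/5) + 1)/12 = C1


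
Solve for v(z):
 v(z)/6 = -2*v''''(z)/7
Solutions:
 v(z) = (C1*sin(3^(3/4)*7^(1/4)*z/6) + C2*cos(3^(3/4)*7^(1/4)*z/6))*exp(-3^(3/4)*7^(1/4)*z/6) + (C3*sin(3^(3/4)*7^(1/4)*z/6) + C4*cos(3^(3/4)*7^(1/4)*z/6))*exp(3^(3/4)*7^(1/4)*z/6)


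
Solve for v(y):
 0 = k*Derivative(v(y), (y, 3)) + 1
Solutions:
 v(y) = C1 + C2*y + C3*y^2 - y^3/(6*k)


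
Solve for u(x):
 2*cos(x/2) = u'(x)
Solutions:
 u(x) = C1 + 4*sin(x/2)


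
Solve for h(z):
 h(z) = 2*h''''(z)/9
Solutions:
 h(z) = C1*exp(-2^(3/4)*sqrt(3)*z/2) + C2*exp(2^(3/4)*sqrt(3)*z/2) + C3*sin(2^(3/4)*sqrt(3)*z/2) + C4*cos(2^(3/4)*sqrt(3)*z/2)


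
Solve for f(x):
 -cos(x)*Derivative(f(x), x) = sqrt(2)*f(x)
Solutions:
 f(x) = C1*(sin(x) - 1)^(sqrt(2)/2)/(sin(x) + 1)^(sqrt(2)/2)


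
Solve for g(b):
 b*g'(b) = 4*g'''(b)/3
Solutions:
 g(b) = C1 + Integral(C2*airyai(6^(1/3)*b/2) + C3*airybi(6^(1/3)*b/2), b)


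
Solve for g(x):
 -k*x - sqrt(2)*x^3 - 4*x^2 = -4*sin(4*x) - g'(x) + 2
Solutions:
 g(x) = C1 + k*x^2/2 + sqrt(2)*x^4/4 + 4*x^3/3 + 2*x + cos(4*x)


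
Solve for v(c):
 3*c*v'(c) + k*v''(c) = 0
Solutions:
 v(c) = C1 + C2*sqrt(k)*erf(sqrt(6)*c*sqrt(1/k)/2)


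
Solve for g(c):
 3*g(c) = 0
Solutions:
 g(c) = 0


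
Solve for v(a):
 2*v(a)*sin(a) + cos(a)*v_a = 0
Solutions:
 v(a) = C1*cos(a)^2


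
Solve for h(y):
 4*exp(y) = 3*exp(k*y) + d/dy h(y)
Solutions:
 h(y) = C1 + 4*exp(y) - 3*exp(k*y)/k


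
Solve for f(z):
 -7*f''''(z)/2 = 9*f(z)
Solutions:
 f(z) = (C1*sin(14^(3/4)*sqrt(3)*z/14) + C2*cos(14^(3/4)*sqrt(3)*z/14))*exp(-14^(3/4)*sqrt(3)*z/14) + (C3*sin(14^(3/4)*sqrt(3)*z/14) + C4*cos(14^(3/4)*sqrt(3)*z/14))*exp(14^(3/4)*sqrt(3)*z/14)


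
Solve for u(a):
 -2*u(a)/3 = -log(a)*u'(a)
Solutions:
 u(a) = C1*exp(2*li(a)/3)


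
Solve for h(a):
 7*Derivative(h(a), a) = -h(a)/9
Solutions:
 h(a) = C1*exp(-a/63)


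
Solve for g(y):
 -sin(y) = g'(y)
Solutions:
 g(y) = C1 + cos(y)


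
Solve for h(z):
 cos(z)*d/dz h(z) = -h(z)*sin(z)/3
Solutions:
 h(z) = C1*cos(z)^(1/3)


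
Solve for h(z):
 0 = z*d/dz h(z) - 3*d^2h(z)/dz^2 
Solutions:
 h(z) = C1 + C2*erfi(sqrt(6)*z/6)


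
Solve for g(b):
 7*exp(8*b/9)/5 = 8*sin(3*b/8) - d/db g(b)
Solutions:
 g(b) = C1 - 63*exp(8*b/9)/40 - 64*cos(3*b/8)/3


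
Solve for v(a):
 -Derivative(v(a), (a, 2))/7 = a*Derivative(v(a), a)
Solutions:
 v(a) = C1 + C2*erf(sqrt(14)*a/2)


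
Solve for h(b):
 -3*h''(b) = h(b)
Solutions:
 h(b) = C1*sin(sqrt(3)*b/3) + C2*cos(sqrt(3)*b/3)


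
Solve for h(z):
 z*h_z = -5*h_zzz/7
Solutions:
 h(z) = C1 + Integral(C2*airyai(-5^(2/3)*7^(1/3)*z/5) + C3*airybi(-5^(2/3)*7^(1/3)*z/5), z)


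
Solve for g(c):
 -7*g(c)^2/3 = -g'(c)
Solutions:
 g(c) = -3/(C1 + 7*c)


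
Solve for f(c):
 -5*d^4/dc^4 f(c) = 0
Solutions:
 f(c) = C1 + C2*c + C3*c^2 + C4*c^3


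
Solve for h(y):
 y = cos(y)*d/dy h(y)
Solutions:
 h(y) = C1 + Integral(y/cos(y), y)


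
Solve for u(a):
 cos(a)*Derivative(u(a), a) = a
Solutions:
 u(a) = C1 + Integral(a/cos(a), a)


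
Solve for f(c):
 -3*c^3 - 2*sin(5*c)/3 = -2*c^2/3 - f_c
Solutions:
 f(c) = C1 + 3*c^4/4 - 2*c^3/9 - 2*cos(5*c)/15


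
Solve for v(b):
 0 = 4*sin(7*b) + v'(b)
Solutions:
 v(b) = C1 + 4*cos(7*b)/7


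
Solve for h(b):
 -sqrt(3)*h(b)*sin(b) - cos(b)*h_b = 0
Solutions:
 h(b) = C1*cos(b)^(sqrt(3))


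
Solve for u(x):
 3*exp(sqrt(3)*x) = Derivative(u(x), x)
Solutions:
 u(x) = C1 + sqrt(3)*exp(sqrt(3)*x)


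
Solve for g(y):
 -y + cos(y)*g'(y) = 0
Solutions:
 g(y) = C1 + Integral(y/cos(y), y)


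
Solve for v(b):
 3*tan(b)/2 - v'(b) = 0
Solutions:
 v(b) = C1 - 3*log(cos(b))/2


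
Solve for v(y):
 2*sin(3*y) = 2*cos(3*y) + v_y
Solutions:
 v(y) = C1 - 2*sqrt(2)*sin(3*y + pi/4)/3


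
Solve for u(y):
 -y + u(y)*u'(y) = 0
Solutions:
 u(y) = -sqrt(C1 + y^2)
 u(y) = sqrt(C1 + y^2)


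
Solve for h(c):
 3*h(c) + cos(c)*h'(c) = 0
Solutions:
 h(c) = C1*(sin(c) - 1)^(3/2)/(sin(c) + 1)^(3/2)


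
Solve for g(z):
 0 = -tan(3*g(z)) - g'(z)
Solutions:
 g(z) = -asin(C1*exp(-3*z))/3 + pi/3
 g(z) = asin(C1*exp(-3*z))/3


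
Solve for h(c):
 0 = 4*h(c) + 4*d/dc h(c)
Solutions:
 h(c) = C1*exp(-c)


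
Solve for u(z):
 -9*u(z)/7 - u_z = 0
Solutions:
 u(z) = C1*exp(-9*z/7)


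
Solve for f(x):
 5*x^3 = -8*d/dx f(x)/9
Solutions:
 f(x) = C1 - 45*x^4/32


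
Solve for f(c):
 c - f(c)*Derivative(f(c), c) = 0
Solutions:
 f(c) = -sqrt(C1 + c^2)
 f(c) = sqrt(C1 + c^2)


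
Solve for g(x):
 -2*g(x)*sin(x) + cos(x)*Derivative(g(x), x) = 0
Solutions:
 g(x) = C1/cos(x)^2


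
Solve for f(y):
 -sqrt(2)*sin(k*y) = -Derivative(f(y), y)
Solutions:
 f(y) = C1 - sqrt(2)*cos(k*y)/k


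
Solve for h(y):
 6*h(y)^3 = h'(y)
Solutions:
 h(y) = -sqrt(2)*sqrt(-1/(C1 + 6*y))/2
 h(y) = sqrt(2)*sqrt(-1/(C1 + 6*y))/2


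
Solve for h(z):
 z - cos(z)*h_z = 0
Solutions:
 h(z) = C1 + Integral(z/cos(z), z)


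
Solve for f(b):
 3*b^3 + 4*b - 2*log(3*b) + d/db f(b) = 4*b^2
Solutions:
 f(b) = C1 - 3*b^4/4 + 4*b^3/3 - 2*b^2 + 2*b*log(b) - 2*b + 2*b*log(3)


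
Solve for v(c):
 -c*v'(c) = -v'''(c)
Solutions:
 v(c) = C1 + Integral(C2*airyai(c) + C3*airybi(c), c)


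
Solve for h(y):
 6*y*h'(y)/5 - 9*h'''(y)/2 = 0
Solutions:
 h(y) = C1 + Integral(C2*airyai(30^(2/3)*y/15) + C3*airybi(30^(2/3)*y/15), y)


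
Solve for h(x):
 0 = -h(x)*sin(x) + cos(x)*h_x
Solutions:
 h(x) = C1/cos(x)


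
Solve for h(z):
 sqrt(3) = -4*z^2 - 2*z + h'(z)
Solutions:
 h(z) = C1 + 4*z^3/3 + z^2 + sqrt(3)*z


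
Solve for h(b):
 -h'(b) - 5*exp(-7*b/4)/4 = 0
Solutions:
 h(b) = C1 + 5*exp(-7*b/4)/7


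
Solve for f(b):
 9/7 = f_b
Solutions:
 f(b) = C1 + 9*b/7


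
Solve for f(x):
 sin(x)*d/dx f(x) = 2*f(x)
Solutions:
 f(x) = C1*(cos(x) - 1)/(cos(x) + 1)


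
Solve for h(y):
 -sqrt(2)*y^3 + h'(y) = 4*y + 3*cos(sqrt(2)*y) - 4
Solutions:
 h(y) = C1 + sqrt(2)*y^4/4 + 2*y^2 - 4*y + 3*sqrt(2)*sin(sqrt(2)*y)/2


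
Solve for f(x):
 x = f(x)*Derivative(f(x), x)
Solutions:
 f(x) = -sqrt(C1 + x^2)
 f(x) = sqrt(C1 + x^2)


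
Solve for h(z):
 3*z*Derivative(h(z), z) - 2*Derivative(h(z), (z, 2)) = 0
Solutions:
 h(z) = C1 + C2*erfi(sqrt(3)*z/2)


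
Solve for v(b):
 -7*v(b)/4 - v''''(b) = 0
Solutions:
 v(b) = (C1*sin(7^(1/4)*b/2) + C2*cos(7^(1/4)*b/2))*exp(-7^(1/4)*b/2) + (C3*sin(7^(1/4)*b/2) + C4*cos(7^(1/4)*b/2))*exp(7^(1/4)*b/2)


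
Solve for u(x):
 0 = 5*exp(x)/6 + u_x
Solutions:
 u(x) = C1 - 5*exp(x)/6


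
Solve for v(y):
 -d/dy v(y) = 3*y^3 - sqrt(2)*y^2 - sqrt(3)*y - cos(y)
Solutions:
 v(y) = C1 - 3*y^4/4 + sqrt(2)*y^3/3 + sqrt(3)*y^2/2 + sin(y)


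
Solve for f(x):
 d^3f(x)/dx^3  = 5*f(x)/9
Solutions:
 f(x) = C3*exp(15^(1/3)*x/3) + (C1*sin(3^(5/6)*5^(1/3)*x/6) + C2*cos(3^(5/6)*5^(1/3)*x/6))*exp(-15^(1/3)*x/6)


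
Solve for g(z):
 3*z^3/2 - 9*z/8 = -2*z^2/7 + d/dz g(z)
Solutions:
 g(z) = C1 + 3*z^4/8 + 2*z^3/21 - 9*z^2/16


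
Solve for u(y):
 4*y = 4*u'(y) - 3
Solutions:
 u(y) = C1 + y^2/2 + 3*y/4


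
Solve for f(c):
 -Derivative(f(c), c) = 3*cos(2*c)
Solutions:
 f(c) = C1 - 3*sin(2*c)/2


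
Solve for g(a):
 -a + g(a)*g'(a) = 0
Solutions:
 g(a) = -sqrt(C1 + a^2)
 g(a) = sqrt(C1 + a^2)


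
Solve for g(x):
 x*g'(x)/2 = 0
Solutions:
 g(x) = C1


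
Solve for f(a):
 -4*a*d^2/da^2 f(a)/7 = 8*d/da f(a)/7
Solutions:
 f(a) = C1 + C2/a


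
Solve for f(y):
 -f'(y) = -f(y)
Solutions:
 f(y) = C1*exp(y)


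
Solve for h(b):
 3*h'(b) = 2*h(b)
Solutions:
 h(b) = C1*exp(2*b/3)


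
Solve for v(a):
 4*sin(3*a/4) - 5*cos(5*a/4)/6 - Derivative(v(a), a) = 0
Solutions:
 v(a) = C1 - 2*sin(5*a/4)/3 - 16*cos(3*a/4)/3


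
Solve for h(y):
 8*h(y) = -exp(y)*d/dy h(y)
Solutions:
 h(y) = C1*exp(8*exp(-y))


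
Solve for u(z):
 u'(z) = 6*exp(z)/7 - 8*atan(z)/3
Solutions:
 u(z) = C1 - 8*z*atan(z)/3 + 6*exp(z)/7 + 4*log(z^2 + 1)/3


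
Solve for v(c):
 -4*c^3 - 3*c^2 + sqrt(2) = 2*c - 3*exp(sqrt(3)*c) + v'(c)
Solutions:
 v(c) = C1 - c^4 - c^3 - c^2 + sqrt(2)*c + sqrt(3)*exp(sqrt(3)*c)


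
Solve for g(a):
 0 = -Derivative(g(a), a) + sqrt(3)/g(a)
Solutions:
 g(a) = -sqrt(C1 + 2*sqrt(3)*a)
 g(a) = sqrt(C1 + 2*sqrt(3)*a)


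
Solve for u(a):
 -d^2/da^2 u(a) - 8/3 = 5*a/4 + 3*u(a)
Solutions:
 u(a) = C1*sin(sqrt(3)*a) + C2*cos(sqrt(3)*a) - 5*a/12 - 8/9


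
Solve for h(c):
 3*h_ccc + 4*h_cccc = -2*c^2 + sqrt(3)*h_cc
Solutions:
 h(c) = C1 + C2*c + C3*exp(c*(-3 + sqrt(9 + 16*sqrt(3)))/8) + C4*exp(-c*(3 + sqrt(9 + 16*sqrt(3)))/8) + sqrt(3)*c^4/18 + 2*c^3/3 + c^2*(8/3 + 2*sqrt(3))
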